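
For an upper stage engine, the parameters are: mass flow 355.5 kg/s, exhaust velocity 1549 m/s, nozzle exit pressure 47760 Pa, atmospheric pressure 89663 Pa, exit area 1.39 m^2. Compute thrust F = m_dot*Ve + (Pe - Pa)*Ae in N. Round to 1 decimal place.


Step 1: Momentum thrust = m_dot * Ve = 355.5 * 1549 = 550669.5 N
Step 2: Pressure thrust = (Pe - Pa) * Ae = (47760 - 89663) * 1.39 = -58245.17 N
Step 3: Total thrust F = 550669.5 + -58245.17 = 492424.3 N

492424.3


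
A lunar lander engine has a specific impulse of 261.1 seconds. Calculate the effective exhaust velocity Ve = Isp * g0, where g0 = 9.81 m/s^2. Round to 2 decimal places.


Step 1: Ve = Isp * g0 = 261.1 * 9.81
Step 2: Ve = 2561.39 m/s

2561.39


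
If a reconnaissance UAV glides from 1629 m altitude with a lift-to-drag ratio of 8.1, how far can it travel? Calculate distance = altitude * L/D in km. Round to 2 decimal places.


Step 1: Glide distance = altitude * L/D = 1629 * 8.1 = 13194.9 m
Step 2: Convert to km: 13194.9 / 1000 = 13.19 km

13.19


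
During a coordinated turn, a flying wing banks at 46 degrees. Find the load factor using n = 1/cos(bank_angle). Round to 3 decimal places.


Step 1: Convert 46 degrees to radians = 0.802851
Step 2: cos(46 deg) = 0.694658
Step 3: n = 1 / 0.694658 = 1.440

1.440


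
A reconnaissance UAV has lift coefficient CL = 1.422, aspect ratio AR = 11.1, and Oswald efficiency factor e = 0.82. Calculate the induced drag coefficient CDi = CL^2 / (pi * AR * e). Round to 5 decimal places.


Step 1: CL^2 = 1.422^2 = 2.022084
Step 2: pi * AR * e = 3.14159 * 11.1 * 0.82 = 28.594776
Step 3: CDi = 2.022084 / 28.594776 = 0.07072

0.07072


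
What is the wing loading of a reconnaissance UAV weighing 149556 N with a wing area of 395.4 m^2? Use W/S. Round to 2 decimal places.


Step 1: Wing loading = W / S = 149556 / 395.4
Step 2: Wing loading = 378.24 N/m^2

378.24


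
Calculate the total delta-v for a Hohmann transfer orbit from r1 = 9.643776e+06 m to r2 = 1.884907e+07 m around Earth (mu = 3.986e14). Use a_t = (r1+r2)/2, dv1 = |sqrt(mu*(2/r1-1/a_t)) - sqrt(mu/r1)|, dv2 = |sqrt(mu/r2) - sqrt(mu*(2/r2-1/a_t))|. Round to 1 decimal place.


Step 1: Transfer semi-major axis a_t = (9.643776e+06 + 1.884907e+07) / 2 = 1.424642e+07 m
Step 2: v1 (circular at r1) = sqrt(mu/r1) = 6429.02 m/s
Step 3: v_t1 = sqrt(mu*(2/r1 - 1/a_t)) = 7394.98 m/s
Step 4: dv1 = |7394.98 - 6429.02| = 965.96 m/s
Step 5: v2 (circular at r2) = 4598.58 m/s, v_t2 = 3783.51 m/s
Step 6: dv2 = |4598.58 - 3783.51| = 815.07 m/s
Step 7: Total delta-v = 965.96 + 815.07 = 1781.0 m/s

1781.0


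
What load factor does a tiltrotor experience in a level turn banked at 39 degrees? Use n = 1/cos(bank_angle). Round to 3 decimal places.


Step 1: Convert 39 degrees to radians = 0.680678
Step 2: cos(39 deg) = 0.777146
Step 3: n = 1 / 0.777146 = 1.287

1.287


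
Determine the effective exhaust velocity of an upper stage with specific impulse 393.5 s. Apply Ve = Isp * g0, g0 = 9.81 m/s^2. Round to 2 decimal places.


Step 1: Ve = Isp * g0 = 393.5 * 9.81
Step 2: Ve = 3860.24 m/s

3860.24


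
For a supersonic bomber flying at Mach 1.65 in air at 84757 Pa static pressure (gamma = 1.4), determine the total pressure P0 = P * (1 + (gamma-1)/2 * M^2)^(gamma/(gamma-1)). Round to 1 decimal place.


Step 1: (gamma-1)/2 * M^2 = 0.2 * 2.7225 = 0.5445
Step 2: 1 + 0.5445 = 1.5445
Step 3: Exponent gamma/(gamma-1) = 3.5
Step 4: P0 = 84757 * 1.5445^3.5 = 388090.7 Pa

388090.7


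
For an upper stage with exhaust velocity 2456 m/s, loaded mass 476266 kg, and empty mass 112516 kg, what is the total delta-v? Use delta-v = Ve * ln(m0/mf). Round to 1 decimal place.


Step 1: Mass ratio m0/mf = 476266 / 112516 = 4.232874
Step 2: ln(4.232874) = 1.442881
Step 3: delta-v = 2456 * 1.442881 = 3543.7 m/s

3543.7


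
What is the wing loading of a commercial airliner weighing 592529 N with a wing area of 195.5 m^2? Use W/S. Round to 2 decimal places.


Step 1: Wing loading = W / S = 592529 / 195.5
Step 2: Wing loading = 3030.84 N/m^2

3030.84


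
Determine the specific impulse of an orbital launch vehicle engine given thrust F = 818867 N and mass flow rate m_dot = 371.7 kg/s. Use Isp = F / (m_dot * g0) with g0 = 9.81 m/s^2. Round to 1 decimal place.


Step 1: m_dot * g0 = 371.7 * 9.81 = 3646.38
Step 2: Isp = 818867 / 3646.38 = 224.6 s

224.6


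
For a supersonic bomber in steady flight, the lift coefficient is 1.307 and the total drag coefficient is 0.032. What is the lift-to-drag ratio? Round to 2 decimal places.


Step 1: L/D = CL / CD = 1.307 / 0.032
Step 2: L/D = 40.84

40.84


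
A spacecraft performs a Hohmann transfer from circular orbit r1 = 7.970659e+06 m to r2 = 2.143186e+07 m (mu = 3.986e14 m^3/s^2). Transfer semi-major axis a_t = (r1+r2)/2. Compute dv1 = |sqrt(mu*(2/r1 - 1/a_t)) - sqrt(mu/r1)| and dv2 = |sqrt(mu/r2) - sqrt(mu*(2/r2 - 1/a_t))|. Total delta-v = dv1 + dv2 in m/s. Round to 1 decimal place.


Step 1: Transfer semi-major axis a_t = (7.970659e+06 + 2.143186e+07) / 2 = 1.470126e+07 m
Step 2: v1 (circular at r1) = sqrt(mu/r1) = 7071.66 m/s
Step 3: v_t1 = sqrt(mu*(2/r1 - 1/a_t)) = 8538.35 m/s
Step 4: dv1 = |8538.35 - 7071.66| = 1466.69 m/s
Step 5: v2 (circular at r2) = 4312.6 m/s, v_t2 = 3175.47 m/s
Step 6: dv2 = |4312.6 - 3175.47| = 1137.12 m/s
Step 7: Total delta-v = 1466.69 + 1137.12 = 2603.8 m/s

2603.8


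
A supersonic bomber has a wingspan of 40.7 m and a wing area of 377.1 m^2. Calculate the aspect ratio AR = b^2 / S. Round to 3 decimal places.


Step 1: b^2 = 40.7^2 = 1656.49
Step 2: AR = 1656.49 / 377.1 = 4.393

4.393


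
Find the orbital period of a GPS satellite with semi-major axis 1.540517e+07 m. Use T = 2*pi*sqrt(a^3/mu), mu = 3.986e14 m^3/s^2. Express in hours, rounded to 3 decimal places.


Step 1: a^3 / mu = 3.655944e+21 / 3.986e14 = 9.171961e+06
Step 2: sqrt(9.171961e+06) = 3028.5245 s
Step 3: T = 2*pi * 3028.5245 = 19028.78 s
Step 4: T in hours = 19028.78 / 3600 = 5.286 hours

5.286


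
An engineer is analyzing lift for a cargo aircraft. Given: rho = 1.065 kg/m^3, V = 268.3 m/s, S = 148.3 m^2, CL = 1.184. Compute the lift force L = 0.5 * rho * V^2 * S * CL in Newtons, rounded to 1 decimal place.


Step 1: Calculate dynamic pressure q = 0.5 * 1.065 * 268.3^2 = 0.5 * 1.065 * 71984.89 = 38331.9539 Pa
Step 2: Multiply by wing area and lift coefficient: L = 38331.9539 * 148.3 * 1.184
Step 3: L = 5684628.7671 * 1.184 = 6730600.5 N

6730600.5


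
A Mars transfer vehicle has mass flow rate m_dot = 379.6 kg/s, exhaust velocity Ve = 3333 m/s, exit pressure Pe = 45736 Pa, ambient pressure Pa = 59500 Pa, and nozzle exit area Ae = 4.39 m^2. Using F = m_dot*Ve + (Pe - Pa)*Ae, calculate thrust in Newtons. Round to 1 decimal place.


Step 1: Momentum thrust = m_dot * Ve = 379.6 * 3333 = 1265206.8 N
Step 2: Pressure thrust = (Pe - Pa) * Ae = (45736 - 59500) * 4.39 = -60423.96 N
Step 3: Total thrust F = 1265206.8 + -60423.96 = 1204782.8 N

1204782.8


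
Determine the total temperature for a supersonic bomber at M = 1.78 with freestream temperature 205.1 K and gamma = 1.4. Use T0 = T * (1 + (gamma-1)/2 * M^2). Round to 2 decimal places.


Step 1: (gamma-1)/2 = 0.2
Step 2: M^2 = 3.1684
Step 3: 1 + 0.2 * 3.1684 = 1.63368
Step 4: T0 = 205.1 * 1.63368 = 335.07 K

335.07


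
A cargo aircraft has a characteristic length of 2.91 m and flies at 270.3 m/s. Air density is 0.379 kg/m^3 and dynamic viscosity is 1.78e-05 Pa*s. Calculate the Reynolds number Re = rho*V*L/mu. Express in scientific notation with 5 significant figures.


Step 1: Numerator = rho * V * L = 0.379 * 270.3 * 2.91 = 298.111167
Step 2: Re = 298.111167 / 1.78e-05
Step 3: Re = 1.6748e+07

1.6748e+07


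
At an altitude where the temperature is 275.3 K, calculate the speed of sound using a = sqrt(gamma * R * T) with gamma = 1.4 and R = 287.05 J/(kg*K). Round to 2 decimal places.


Step 1: gamma * R * T = 1.4 * 287.05 * 275.3 = 110634.811
Step 2: a = sqrt(110634.811) = 332.62 m/s

332.62


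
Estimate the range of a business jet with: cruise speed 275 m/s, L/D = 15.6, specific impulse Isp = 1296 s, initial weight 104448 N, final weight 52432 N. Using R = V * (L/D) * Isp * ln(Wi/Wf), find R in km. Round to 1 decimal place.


Step 1: Coefficient = V * (L/D) * Isp = 275 * 15.6 * 1296 = 5559840.0 m
Step 2: Wi/Wf = 104448 / 52432 = 1.992066
Step 3: ln(1.992066) = 0.689172
Step 4: R = 5559840.0 * 0.689172 = 3831687.4 m = 3831.7 km

3831.7


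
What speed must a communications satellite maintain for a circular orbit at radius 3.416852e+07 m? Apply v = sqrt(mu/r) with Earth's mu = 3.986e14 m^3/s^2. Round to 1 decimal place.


Step 1: mu / r = 3.986e14 / 3.416852e+07 = 11665708.6699
Step 2: v = sqrt(11665708.6699) = 3415.5 m/s

3415.5


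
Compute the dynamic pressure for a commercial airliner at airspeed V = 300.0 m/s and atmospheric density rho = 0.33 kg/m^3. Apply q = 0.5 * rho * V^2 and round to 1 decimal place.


Step 1: V^2 = 300.0^2 = 90000.0
Step 2: q = 0.5 * 0.33 * 90000.0
Step 3: q = 14850.0 Pa

14850.0


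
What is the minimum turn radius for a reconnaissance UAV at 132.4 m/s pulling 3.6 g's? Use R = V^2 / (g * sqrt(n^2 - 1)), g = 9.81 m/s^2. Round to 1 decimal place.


Step 1: V^2 = 132.4^2 = 17529.76
Step 2: n^2 - 1 = 3.6^2 - 1 = 11.96
Step 3: sqrt(11.96) = 3.458323
Step 4: R = 17529.76 / (9.81 * 3.458323) = 516.7 m

516.7


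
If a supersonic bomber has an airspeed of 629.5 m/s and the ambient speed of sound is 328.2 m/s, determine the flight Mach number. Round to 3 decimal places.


Step 1: M = V / a = 629.5 / 328.2
Step 2: M = 1.918

1.918


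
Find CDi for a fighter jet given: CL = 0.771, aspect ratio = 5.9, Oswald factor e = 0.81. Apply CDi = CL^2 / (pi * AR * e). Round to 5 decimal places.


Step 1: CL^2 = 0.771^2 = 0.594441
Step 2: pi * AR * e = 3.14159 * 5.9 * 0.81 = 15.013671
Step 3: CDi = 0.594441 / 15.013671 = 0.03959

0.03959


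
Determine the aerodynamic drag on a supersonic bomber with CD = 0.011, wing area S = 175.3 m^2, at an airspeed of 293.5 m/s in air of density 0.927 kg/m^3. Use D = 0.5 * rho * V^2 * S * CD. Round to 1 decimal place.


Step 1: Dynamic pressure q = 0.5 * 0.927 * 293.5^2 = 39926.9329 Pa
Step 2: Drag D = q * S * CD = 39926.9329 * 175.3 * 0.011
Step 3: D = 76991.1 N

76991.1


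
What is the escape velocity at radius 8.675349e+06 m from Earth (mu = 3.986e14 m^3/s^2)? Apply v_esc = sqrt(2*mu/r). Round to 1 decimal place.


Step 1: 2*mu/r = 2 * 3.986e14 / 8.675349e+06 = 91892556.7144
Step 2: v_esc = sqrt(91892556.7144) = 9586.1 m/s

9586.1


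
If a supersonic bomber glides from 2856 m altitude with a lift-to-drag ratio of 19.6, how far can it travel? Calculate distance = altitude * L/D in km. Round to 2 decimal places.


Step 1: Glide distance = altitude * L/D = 2856 * 19.6 = 55977.6 m
Step 2: Convert to km: 55977.6 / 1000 = 55.98 km

55.98


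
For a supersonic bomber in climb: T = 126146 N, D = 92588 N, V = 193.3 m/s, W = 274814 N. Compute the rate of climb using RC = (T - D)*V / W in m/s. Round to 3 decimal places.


Step 1: Excess thrust = T - D = 126146 - 92588 = 33558 N
Step 2: Excess power = 33558 * 193.3 = 6486761.4 W
Step 3: RC = 6486761.4 / 274814 = 23.604 m/s

23.604


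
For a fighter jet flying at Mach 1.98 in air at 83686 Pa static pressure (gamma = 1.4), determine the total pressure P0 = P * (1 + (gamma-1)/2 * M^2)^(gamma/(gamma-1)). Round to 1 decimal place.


Step 1: (gamma-1)/2 * M^2 = 0.2 * 3.9204 = 0.78408
Step 2: 1 + 0.78408 = 1.78408
Step 3: Exponent gamma/(gamma-1) = 3.5
Step 4: P0 = 83686 * 1.78408^3.5 = 634750.3 Pa

634750.3


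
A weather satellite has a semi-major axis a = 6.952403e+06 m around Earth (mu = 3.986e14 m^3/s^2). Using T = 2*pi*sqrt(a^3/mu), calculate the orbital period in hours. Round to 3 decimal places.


Step 1: a^3 / mu = 3.360507e+20 / 3.986e14 = 8.430775e+05
Step 2: sqrt(8.430775e+05) = 918.1925 s
Step 3: T = 2*pi * 918.1925 = 5769.17 s
Step 4: T in hours = 5769.17 / 3600 = 1.603 hours

1.603


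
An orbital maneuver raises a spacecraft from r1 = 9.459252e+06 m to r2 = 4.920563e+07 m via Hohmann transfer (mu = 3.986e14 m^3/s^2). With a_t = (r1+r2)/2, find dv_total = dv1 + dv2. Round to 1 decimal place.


Step 1: Transfer semi-major axis a_t = (9.459252e+06 + 4.920563e+07) / 2 = 2.933244e+07 m
Step 2: v1 (circular at r1) = sqrt(mu/r1) = 6491.43 m/s
Step 3: v_t1 = sqrt(mu*(2/r1 - 1/a_t)) = 8407.63 m/s
Step 4: dv1 = |8407.63 - 6491.43| = 1916.2 m/s
Step 5: v2 (circular at r2) = 2846.17 m/s, v_t2 = 1616.28 m/s
Step 6: dv2 = |2846.17 - 1616.28| = 1229.9 m/s
Step 7: Total delta-v = 1916.2 + 1229.9 = 3146.1 m/s

3146.1


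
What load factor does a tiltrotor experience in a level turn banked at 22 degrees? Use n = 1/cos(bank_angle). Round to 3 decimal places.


Step 1: Convert 22 degrees to radians = 0.383972
Step 2: cos(22 deg) = 0.927184
Step 3: n = 1 / 0.927184 = 1.079

1.079


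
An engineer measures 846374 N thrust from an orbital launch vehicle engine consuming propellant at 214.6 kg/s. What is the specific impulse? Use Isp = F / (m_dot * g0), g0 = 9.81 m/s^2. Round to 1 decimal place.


Step 1: m_dot * g0 = 214.6 * 9.81 = 2105.23
Step 2: Isp = 846374 / 2105.23 = 402.0 s

402.0


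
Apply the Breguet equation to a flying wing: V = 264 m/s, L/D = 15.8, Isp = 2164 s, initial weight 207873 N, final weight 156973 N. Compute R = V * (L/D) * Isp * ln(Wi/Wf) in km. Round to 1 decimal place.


Step 1: Coefficient = V * (L/D) * Isp = 264 * 15.8 * 2164 = 9026476.8 m
Step 2: Wi/Wf = 207873 / 156973 = 1.32426
Step 3: ln(1.32426) = 0.280854
Step 4: R = 9026476.8 * 0.280854 = 2535117.6 m = 2535.1 km

2535.1


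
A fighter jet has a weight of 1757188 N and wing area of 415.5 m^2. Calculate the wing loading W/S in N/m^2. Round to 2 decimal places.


Step 1: Wing loading = W / S = 1757188 / 415.5
Step 2: Wing loading = 4229.09 N/m^2

4229.09


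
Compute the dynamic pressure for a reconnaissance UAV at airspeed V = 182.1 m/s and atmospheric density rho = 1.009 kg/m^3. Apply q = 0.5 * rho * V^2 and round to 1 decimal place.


Step 1: V^2 = 182.1^2 = 33160.41
Step 2: q = 0.5 * 1.009 * 33160.41
Step 3: q = 16729.4 Pa

16729.4


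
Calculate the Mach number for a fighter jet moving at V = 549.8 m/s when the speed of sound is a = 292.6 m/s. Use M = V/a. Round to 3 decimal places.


Step 1: M = V / a = 549.8 / 292.6
Step 2: M = 1.879

1.879


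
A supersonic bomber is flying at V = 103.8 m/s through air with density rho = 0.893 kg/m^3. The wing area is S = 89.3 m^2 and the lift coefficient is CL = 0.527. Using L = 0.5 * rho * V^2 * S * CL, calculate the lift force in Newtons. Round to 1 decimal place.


Step 1: Calculate dynamic pressure q = 0.5 * 0.893 * 103.8^2 = 0.5 * 0.893 * 10774.44 = 4810.7875 Pa
Step 2: Multiply by wing area and lift coefficient: L = 4810.7875 * 89.3 * 0.527
Step 3: L = 429603.3202 * 0.527 = 226400.9 N

226400.9


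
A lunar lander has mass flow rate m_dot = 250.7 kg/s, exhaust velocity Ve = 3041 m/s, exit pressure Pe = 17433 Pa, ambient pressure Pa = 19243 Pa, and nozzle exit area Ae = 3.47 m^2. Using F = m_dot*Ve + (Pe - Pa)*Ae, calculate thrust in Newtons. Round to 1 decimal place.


Step 1: Momentum thrust = m_dot * Ve = 250.7 * 3041 = 762378.7 N
Step 2: Pressure thrust = (Pe - Pa) * Ae = (17433 - 19243) * 3.47 = -6280.70 N
Step 3: Total thrust F = 762378.7 + -6280.70 = 756098.0 N

756098.0


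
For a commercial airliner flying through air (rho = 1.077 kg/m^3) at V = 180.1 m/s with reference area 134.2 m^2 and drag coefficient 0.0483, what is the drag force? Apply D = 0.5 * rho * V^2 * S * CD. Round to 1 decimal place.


Step 1: Dynamic pressure q = 0.5 * 1.077 * 180.1^2 = 17466.7914 Pa
Step 2: Drag D = q * S * CD = 17466.7914 * 134.2 * 0.0483
Step 3: D = 113217.3 N

113217.3


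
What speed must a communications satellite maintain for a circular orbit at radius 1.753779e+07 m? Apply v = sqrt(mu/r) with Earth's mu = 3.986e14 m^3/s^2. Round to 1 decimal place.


Step 1: mu / r = 3.986e14 / 1.753779e+07 = 22728063.228
Step 2: v = sqrt(22728063.228) = 4767.4 m/s

4767.4


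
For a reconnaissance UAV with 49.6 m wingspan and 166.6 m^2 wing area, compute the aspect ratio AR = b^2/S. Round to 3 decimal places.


Step 1: b^2 = 49.6^2 = 2460.16
Step 2: AR = 2460.16 / 166.6 = 14.767

14.767


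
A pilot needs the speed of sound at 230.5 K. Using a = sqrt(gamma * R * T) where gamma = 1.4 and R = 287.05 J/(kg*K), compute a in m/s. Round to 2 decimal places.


Step 1: gamma * R * T = 1.4 * 287.05 * 230.5 = 92631.035
Step 2: a = sqrt(92631.035) = 304.35 m/s

304.35


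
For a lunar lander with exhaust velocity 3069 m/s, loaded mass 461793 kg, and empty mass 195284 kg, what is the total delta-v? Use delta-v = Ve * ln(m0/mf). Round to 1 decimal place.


Step 1: Mass ratio m0/mf = 461793 / 195284 = 2.364725
Step 2: ln(2.364725) = 0.860662
Step 3: delta-v = 3069 * 0.860662 = 2641.4 m/s

2641.4


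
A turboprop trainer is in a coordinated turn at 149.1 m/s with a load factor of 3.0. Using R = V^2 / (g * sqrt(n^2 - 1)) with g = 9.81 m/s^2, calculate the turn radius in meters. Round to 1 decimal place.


Step 1: V^2 = 149.1^2 = 22230.81
Step 2: n^2 - 1 = 3.0^2 - 1 = 8.0
Step 3: sqrt(8.0) = 2.828427
Step 4: R = 22230.81 / (9.81 * 2.828427) = 801.2 m

801.2


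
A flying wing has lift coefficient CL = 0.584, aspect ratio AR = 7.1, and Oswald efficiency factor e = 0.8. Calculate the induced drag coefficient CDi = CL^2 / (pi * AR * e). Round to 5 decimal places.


Step 1: CL^2 = 0.584^2 = 0.341056
Step 2: pi * AR * e = 3.14159 * 7.1 * 0.8 = 17.844246
Step 3: CDi = 0.341056 / 17.844246 = 0.01911

0.01911


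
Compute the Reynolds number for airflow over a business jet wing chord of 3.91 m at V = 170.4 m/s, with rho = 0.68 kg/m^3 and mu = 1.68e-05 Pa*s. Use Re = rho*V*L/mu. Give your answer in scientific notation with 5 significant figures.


Step 1: Numerator = rho * V * L = 0.68 * 170.4 * 3.91 = 453.05952
Step 2: Re = 453.05952 / 1.68e-05
Step 3: Re = 2.6968e+07

2.6968e+07


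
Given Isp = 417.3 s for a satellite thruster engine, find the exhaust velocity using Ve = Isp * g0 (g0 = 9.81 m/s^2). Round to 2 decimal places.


Step 1: Ve = Isp * g0 = 417.3 * 9.81
Step 2: Ve = 4093.71 m/s

4093.71


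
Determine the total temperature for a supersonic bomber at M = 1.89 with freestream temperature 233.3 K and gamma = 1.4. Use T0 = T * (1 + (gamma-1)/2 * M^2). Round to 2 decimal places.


Step 1: (gamma-1)/2 = 0.2
Step 2: M^2 = 3.5721
Step 3: 1 + 0.2 * 3.5721 = 1.71442
Step 4: T0 = 233.3 * 1.71442 = 399.97 K

399.97


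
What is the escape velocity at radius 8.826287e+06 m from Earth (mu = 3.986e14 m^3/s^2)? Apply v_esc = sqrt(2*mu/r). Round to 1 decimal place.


Step 1: 2*mu/r = 2 * 3.986e14 / 8.826287e+06 = 90321105.5793
Step 2: v_esc = sqrt(90321105.5793) = 9503.7 m/s

9503.7


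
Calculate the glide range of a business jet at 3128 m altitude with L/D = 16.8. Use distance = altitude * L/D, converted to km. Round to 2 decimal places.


Step 1: Glide distance = altitude * L/D = 3128 * 16.8 = 52550.4 m
Step 2: Convert to km: 52550.4 / 1000 = 52.55 km

52.55


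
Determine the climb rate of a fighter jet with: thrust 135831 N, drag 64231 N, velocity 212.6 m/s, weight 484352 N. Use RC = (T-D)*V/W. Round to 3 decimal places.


Step 1: Excess thrust = T - D = 135831 - 64231 = 71600 N
Step 2: Excess power = 71600 * 212.6 = 15222160.0 W
Step 3: RC = 15222160.0 / 484352 = 31.428 m/s

31.428


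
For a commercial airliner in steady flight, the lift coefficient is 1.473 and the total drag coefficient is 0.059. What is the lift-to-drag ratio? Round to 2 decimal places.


Step 1: L/D = CL / CD = 1.473 / 0.059
Step 2: L/D = 24.97

24.97


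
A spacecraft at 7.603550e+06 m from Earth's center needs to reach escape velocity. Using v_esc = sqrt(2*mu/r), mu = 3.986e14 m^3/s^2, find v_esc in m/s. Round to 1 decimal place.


Step 1: 2*mu/r = 2 * 3.986e14 / 7.603550e+06 = 104845762.8345
Step 2: v_esc = sqrt(104845762.8345) = 10239.4 m/s

10239.4


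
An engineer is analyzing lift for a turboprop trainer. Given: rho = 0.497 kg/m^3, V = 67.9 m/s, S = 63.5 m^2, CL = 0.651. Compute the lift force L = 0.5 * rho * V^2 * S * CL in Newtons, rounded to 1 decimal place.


Step 1: Calculate dynamic pressure q = 0.5 * 0.497 * 67.9^2 = 0.5 * 0.497 * 4610.41 = 1145.6869 Pa
Step 2: Multiply by wing area and lift coefficient: L = 1145.6869 * 63.5 * 0.651
Step 3: L = 72751.1172 * 0.651 = 47361.0 N

47361.0


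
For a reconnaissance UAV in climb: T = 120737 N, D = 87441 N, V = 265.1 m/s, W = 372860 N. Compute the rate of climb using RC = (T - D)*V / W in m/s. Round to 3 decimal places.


Step 1: Excess thrust = T - D = 120737 - 87441 = 33296 N
Step 2: Excess power = 33296 * 265.1 = 8826769.6 W
Step 3: RC = 8826769.6 / 372860 = 23.673 m/s

23.673


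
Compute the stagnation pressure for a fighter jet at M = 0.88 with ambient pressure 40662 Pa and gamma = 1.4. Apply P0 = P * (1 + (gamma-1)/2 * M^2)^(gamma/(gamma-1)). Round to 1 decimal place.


Step 1: (gamma-1)/2 * M^2 = 0.2 * 0.7744 = 0.15488
Step 2: 1 + 0.15488 = 1.15488
Step 3: Exponent gamma/(gamma-1) = 3.5
Step 4: P0 = 40662 * 1.15488^3.5 = 67308.2 Pa

67308.2


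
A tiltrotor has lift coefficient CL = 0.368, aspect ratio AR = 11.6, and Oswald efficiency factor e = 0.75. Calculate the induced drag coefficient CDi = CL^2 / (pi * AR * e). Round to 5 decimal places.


Step 1: CL^2 = 0.368^2 = 0.135424
Step 2: pi * AR * e = 3.14159 * 11.6 * 0.75 = 27.331856
Step 3: CDi = 0.135424 / 27.331856 = 0.00495

0.00495


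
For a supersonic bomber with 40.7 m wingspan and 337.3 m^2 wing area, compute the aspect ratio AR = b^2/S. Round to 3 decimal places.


Step 1: b^2 = 40.7^2 = 1656.49
Step 2: AR = 1656.49 / 337.3 = 4.911

4.911


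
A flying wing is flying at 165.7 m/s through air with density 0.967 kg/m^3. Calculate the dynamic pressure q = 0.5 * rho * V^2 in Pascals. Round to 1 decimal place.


Step 1: V^2 = 165.7^2 = 27456.49
Step 2: q = 0.5 * 0.967 * 27456.49
Step 3: q = 13275.2 Pa

13275.2


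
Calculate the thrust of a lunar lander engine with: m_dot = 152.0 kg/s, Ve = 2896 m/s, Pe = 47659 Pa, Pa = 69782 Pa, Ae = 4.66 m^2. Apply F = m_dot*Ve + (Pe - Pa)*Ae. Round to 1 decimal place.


Step 1: Momentum thrust = m_dot * Ve = 152.0 * 2896 = 440192.0 N
Step 2: Pressure thrust = (Pe - Pa) * Ae = (47659 - 69782) * 4.66 = -103093.18 N
Step 3: Total thrust F = 440192.0 + -103093.18 = 337098.8 N

337098.8


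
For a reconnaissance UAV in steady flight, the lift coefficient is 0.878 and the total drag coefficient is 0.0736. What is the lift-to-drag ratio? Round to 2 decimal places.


Step 1: L/D = CL / CD = 0.878 / 0.0736
Step 2: L/D = 11.93

11.93


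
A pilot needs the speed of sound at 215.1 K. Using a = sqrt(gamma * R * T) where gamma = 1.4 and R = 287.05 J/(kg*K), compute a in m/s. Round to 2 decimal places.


Step 1: gamma * R * T = 1.4 * 287.05 * 215.1 = 86442.237
Step 2: a = sqrt(86442.237) = 294.01 m/s

294.01


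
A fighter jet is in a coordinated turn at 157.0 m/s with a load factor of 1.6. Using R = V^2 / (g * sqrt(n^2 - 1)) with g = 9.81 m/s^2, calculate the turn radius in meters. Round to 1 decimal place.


Step 1: V^2 = 157.0^2 = 24649.0
Step 2: n^2 - 1 = 1.6^2 - 1 = 1.56
Step 3: sqrt(1.56) = 1.249
Step 4: R = 24649.0 / (9.81 * 1.249) = 2011.7 m

2011.7


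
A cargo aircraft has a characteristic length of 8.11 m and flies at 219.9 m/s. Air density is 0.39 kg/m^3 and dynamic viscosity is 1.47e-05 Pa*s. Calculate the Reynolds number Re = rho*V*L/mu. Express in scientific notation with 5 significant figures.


Step 1: Numerator = rho * V * L = 0.39 * 219.9 * 8.11 = 695.52171
Step 2: Re = 695.52171 / 1.47e-05
Step 3: Re = 4.7314e+07

4.7314e+07


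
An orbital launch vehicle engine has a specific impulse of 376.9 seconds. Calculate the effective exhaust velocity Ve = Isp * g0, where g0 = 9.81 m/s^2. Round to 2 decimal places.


Step 1: Ve = Isp * g0 = 376.9 * 9.81
Step 2: Ve = 3697.39 m/s

3697.39


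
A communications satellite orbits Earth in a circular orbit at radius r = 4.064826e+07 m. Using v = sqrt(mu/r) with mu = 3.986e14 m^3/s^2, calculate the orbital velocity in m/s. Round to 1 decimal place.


Step 1: mu / r = 3.986e14 / 4.064826e+07 = 9806077.8001
Step 2: v = sqrt(9806077.8001) = 3131.5 m/s

3131.5


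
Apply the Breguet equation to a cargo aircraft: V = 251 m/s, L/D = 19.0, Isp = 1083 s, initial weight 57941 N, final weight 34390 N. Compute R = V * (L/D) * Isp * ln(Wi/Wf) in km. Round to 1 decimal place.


Step 1: Coefficient = V * (L/D) * Isp = 251 * 19.0 * 1083 = 5164827.0 m
Step 2: Wi/Wf = 57941 / 34390 = 1.684821
Step 3: ln(1.684821) = 0.521659
Step 4: R = 5164827.0 * 0.521659 = 2694280.7 m = 2694.3 km

2694.3


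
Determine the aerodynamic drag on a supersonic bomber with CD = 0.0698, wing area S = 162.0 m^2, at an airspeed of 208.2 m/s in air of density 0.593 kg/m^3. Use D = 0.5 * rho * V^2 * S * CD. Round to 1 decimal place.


Step 1: Dynamic pressure q = 0.5 * 0.593 * 208.2^2 = 12852.4567 Pa
Step 2: Drag D = q * S * CD = 12852.4567 * 162.0 * 0.0698
Step 3: D = 145330.4 N

145330.4


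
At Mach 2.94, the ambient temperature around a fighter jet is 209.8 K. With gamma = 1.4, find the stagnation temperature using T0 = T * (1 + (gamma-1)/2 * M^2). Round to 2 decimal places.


Step 1: (gamma-1)/2 = 0.2
Step 2: M^2 = 8.6436
Step 3: 1 + 0.2 * 8.6436 = 2.72872
Step 4: T0 = 209.8 * 2.72872 = 572.49 K

572.49


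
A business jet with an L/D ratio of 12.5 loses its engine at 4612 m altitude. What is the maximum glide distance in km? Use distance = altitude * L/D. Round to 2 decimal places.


Step 1: Glide distance = altitude * L/D = 4612 * 12.5 = 57650.0 m
Step 2: Convert to km: 57650.0 / 1000 = 57.65 km

57.65


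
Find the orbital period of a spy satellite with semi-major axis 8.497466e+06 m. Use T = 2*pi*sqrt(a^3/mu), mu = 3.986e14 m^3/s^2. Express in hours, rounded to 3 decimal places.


Step 1: a^3 / mu = 6.135759e+20 / 3.986e14 = 1.539327e+06
Step 2: sqrt(1.539327e+06) = 1240.6964 s
Step 3: T = 2*pi * 1240.6964 = 7795.53 s
Step 4: T in hours = 7795.53 / 3600 = 2.165 hours

2.165


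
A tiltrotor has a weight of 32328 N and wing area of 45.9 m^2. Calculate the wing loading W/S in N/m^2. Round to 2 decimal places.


Step 1: Wing loading = W / S = 32328 / 45.9
Step 2: Wing loading = 704.31 N/m^2

704.31


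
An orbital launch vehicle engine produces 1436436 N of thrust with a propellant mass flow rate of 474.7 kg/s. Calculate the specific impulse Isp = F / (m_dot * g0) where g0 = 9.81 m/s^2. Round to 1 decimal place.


Step 1: m_dot * g0 = 474.7 * 9.81 = 4656.81
Step 2: Isp = 1436436 / 4656.81 = 308.5 s

308.5


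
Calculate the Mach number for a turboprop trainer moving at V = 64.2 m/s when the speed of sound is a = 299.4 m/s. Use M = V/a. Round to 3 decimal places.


Step 1: M = V / a = 64.2 / 299.4
Step 2: M = 0.214

0.214


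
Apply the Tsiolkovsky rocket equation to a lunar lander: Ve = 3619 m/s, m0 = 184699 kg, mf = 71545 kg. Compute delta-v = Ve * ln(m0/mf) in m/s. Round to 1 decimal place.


Step 1: Mass ratio m0/mf = 184699 / 71545 = 2.581578
Step 2: ln(2.581578) = 0.948401
Step 3: delta-v = 3619 * 0.948401 = 3432.3 m/s

3432.3


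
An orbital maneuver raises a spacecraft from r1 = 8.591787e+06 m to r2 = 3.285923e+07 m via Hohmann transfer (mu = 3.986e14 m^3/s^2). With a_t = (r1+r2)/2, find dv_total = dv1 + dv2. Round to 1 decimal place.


Step 1: Transfer semi-major axis a_t = (8.591787e+06 + 3.285923e+07) / 2 = 2.072551e+07 m
Step 2: v1 (circular at r1) = sqrt(mu/r1) = 6811.25 m/s
Step 3: v_t1 = sqrt(mu*(2/r1 - 1/a_t)) = 8576.36 m/s
Step 4: dv1 = |8576.36 - 6811.25| = 1765.11 m/s
Step 5: v2 (circular at r2) = 3482.89 m/s, v_t2 = 2242.48 m/s
Step 6: dv2 = |3482.89 - 2242.48| = 1240.41 m/s
Step 7: Total delta-v = 1765.11 + 1240.41 = 3005.5 m/s

3005.5


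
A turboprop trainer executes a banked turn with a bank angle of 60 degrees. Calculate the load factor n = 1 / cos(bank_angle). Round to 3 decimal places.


Step 1: Convert 60 degrees to radians = 1.047198
Step 2: cos(60 deg) = 0.5
Step 3: n = 1 / 0.5 = 2.000

2.000


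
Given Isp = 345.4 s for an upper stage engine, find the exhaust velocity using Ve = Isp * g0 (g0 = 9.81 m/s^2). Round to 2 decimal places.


Step 1: Ve = Isp * g0 = 345.4 * 9.81
Step 2: Ve = 3388.37 m/s

3388.37


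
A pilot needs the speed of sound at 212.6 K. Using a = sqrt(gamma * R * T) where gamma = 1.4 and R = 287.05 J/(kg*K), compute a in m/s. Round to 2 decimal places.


Step 1: gamma * R * T = 1.4 * 287.05 * 212.6 = 85437.562
Step 2: a = sqrt(85437.562) = 292.30 m/s

292.30


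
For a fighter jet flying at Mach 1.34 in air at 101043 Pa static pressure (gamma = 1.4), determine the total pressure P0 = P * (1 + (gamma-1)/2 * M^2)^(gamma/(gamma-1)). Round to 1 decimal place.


Step 1: (gamma-1)/2 * M^2 = 0.2 * 1.7956 = 0.35912
Step 2: 1 + 0.35912 = 1.35912
Step 3: Exponent gamma/(gamma-1) = 3.5
Step 4: P0 = 101043 * 1.35912^3.5 = 295739.0 Pa

295739.0


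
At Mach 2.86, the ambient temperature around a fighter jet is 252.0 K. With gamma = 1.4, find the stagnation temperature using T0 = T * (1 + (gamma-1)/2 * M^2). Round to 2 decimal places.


Step 1: (gamma-1)/2 = 0.2
Step 2: M^2 = 8.1796
Step 3: 1 + 0.2 * 8.1796 = 2.63592
Step 4: T0 = 252.0 * 2.63592 = 664.25 K

664.25


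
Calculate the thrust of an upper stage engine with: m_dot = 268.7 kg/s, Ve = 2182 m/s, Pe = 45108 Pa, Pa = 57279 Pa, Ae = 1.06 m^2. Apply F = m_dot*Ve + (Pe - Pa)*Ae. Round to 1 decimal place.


Step 1: Momentum thrust = m_dot * Ve = 268.7 * 2182 = 586303.4 N
Step 2: Pressure thrust = (Pe - Pa) * Ae = (45108 - 57279) * 1.06 = -12901.26 N
Step 3: Total thrust F = 586303.4 + -12901.26 = 573402.1 N

573402.1


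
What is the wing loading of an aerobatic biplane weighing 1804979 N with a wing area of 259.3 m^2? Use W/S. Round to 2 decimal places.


Step 1: Wing loading = W / S = 1804979 / 259.3
Step 2: Wing loading = 6960.97 N/m^2

6960.97


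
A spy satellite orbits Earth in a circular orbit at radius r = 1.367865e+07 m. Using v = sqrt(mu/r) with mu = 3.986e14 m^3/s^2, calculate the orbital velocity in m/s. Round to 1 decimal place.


Step 1: mu / r = 3.986e14 / 1.367865e+07 = 29140302.5883
Step 2: v = sqrt(29140302.5883) = 5398.2 m/s

5398.2


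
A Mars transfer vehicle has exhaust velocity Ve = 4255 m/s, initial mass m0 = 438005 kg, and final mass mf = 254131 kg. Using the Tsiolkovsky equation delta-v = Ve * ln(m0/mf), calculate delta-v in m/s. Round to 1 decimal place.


Step 1: Mass ratio m0/mf = 438005 / 254131 = 1.72354
Step 2: ln(1.72354) = 0.54438
Step 3: delta-v = 4255 * 0.54438 = 2316.3 m/s

2316.3


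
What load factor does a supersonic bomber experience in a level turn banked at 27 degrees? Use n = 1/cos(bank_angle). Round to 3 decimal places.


Step 1: Convert 27 degrees to radians = 0.471239
Step 2: cos(27 deg) = 0.891007
Step 3: n = 1 / 0.891007 = 1.122

1.122


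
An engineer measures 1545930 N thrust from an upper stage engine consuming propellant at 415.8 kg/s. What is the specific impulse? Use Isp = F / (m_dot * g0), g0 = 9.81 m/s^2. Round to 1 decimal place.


Step 1: m_dot * g0 = 415.8 * 9.81 = 4079.0
Step 2: Isp = 1545930 / 4079.0 = 379.0 s

379.0


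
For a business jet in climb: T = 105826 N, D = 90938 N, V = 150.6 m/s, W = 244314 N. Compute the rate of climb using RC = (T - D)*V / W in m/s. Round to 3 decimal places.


Step 1: Excess thrust = T - D = 105826 - 90938 = 14888 N
Step 2: Excess power = 14888 * 150.6 = 2242132.8 W
Step 3: RC = 2242132.8 / 244314 = 9.177 m/s

9.177


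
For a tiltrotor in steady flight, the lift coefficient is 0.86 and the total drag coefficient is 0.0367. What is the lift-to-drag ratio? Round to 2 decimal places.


Step 1: L/D = CL / CD = 0.86 / 0.0367
Step 2: L/D = 23.43

23.43


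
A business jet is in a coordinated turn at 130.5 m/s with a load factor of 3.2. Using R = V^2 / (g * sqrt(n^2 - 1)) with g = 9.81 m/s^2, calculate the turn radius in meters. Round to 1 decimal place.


Step 1: V^2 = 130.5^2 = 17030.25
Step 2: n^2 - 1 = 3.2^2 - 1 = 9.24
Step 3: sqrt(9.24) = 3.039737
Step 4: R = 17030.25 / (9.81 * 3.039737) = 571.1 m

571.1


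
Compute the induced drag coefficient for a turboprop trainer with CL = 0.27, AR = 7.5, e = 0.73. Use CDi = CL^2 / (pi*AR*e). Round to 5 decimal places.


Step 1: CL^2 = 0.27^2 = 0.0729
Step 2: pi * AR * e = 3.14159 * 7.5 * 0.73 = 17.20022
Step 3: CDi = 0.0729 / 17.20022 = 0.00424

0.00424


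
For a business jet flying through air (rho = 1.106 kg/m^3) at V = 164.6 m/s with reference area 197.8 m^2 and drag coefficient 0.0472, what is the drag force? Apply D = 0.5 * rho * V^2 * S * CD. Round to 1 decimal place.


Step 1: Dynamic pressure q = 0.5 * 1.106 * 164.6^2 = 14982.5175 Pa
Step 2: Drag D = q * S * CD = 14982.5175 * 197.8 * 0.0472
Step 3: D = 139879.2 N

139879.2


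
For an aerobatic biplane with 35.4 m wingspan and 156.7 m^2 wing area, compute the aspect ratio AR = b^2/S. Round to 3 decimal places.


Step 1: b^2 = 35.4^2 = 1253.16
Step 2: AR = 1253.16 / 156.7 = 7.997

7.997


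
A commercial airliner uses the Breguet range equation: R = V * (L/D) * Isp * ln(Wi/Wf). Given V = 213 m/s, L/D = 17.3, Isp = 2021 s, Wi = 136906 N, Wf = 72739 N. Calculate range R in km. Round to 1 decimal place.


Step 1: Coefficient = V * (L/D) * Isp = 213 * 17.3 * 2021 = 7447182.9 m
Step 2: Wi/Wf = 136906 / 72739 = 1.882154
Step 3: ln(1.882154) = 0.632417
Step 4: R = 7447182.9 * 0.632417 = 4709724.1 m = 4709.7 km

4709.7


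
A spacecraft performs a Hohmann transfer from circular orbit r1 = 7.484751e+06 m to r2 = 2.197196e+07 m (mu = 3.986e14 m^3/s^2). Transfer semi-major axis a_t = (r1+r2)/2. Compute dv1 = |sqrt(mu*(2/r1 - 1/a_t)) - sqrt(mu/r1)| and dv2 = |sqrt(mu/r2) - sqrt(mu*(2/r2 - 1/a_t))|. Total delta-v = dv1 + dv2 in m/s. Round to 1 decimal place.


Step 1: Transfer semi-major axis a_t = (7.484751e+06 + 2.197196e+07) / 2 = 1.472836e+07 m
Step 2: v1 (circular at r1) = sqrt(mu/r1) = 7297.6 m/s
Step 3: v_t1 = sqrt(mu*(2/r1 - 1/a_t)) = 8913.27 m/s
Step 4: dv1 = |8913.27 - 7297.6| = 1615.68 m/s
Step 5: v2 (circular at r2) = 4259.26 m/s, v_t2 = 3036.31 m/s
Step 6: dv2 = |4259.26 - 3036.31| = 1222.95 m/s
Step 7: Total delta-v = 1615.68 + 1222.95 = 2838.6 m/s

2838.6


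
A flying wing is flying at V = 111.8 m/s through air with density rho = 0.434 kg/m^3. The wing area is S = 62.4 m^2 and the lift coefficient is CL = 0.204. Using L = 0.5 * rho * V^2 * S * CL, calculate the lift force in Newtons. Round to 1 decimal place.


Step 1: Calculate dynamic pressure q = 0.5 * 0.434 * 111.8^2 = 0.5 * 0.434 * 12499.24 = 2712.3351 Pa
Step 2: Multiply by wing area and lift coefficient: L = 2712.3351 * 62.4 * 0.204
Step 3: L = 169249.709 * 0.204 = 34526.9 N

34526.9


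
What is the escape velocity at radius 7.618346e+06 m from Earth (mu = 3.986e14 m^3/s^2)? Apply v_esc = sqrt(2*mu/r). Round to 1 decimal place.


Step 1: 2*mu/r = 2 * 3.986e14 / 7.618346e+06 = 104642136.2327
Step 2: v_esc = sqrt(104642136.2327) = 10229.5 m/s

10229.5


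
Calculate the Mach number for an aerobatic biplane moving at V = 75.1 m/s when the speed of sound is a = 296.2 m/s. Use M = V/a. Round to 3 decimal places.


Step 1: M = V / a = 75.1 / 296.2
Step 2: M = 0.254

0.254


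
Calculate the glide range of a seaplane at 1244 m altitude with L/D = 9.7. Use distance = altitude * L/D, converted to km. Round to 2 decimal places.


Step 1: Glide distance = altitude * L/D = 1244 * 9.7 = 12066.8 m
Step 2: Convert to km: 12066.8 / 1000 = 12.07 km

12.07


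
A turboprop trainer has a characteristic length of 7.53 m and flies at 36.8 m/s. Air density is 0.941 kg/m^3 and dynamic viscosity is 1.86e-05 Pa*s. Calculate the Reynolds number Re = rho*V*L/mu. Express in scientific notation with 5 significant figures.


Step 1: Numerator = rho * V * L = 0.941 * 36.8 * 7.53 = 260.754864
Step 2: Re = 260.754864 / 1.86e-05
Step 3: Re = 1.4019e+07

1.4019e+07


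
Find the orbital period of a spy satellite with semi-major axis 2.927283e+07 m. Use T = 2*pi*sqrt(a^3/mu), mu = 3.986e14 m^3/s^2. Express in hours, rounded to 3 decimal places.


Step 1: a^3 / mu = 2.508385e+22 / 3.986e14 = 6.292987e+07
Step 2: sqrt(6.292987e+07) = 7932.835 s
Step 3: T = 2*pi * 7932.835 = 49843.47 s
Step 4: T in hours = 49843.47 / 3600 = 13.845 hours

13.845


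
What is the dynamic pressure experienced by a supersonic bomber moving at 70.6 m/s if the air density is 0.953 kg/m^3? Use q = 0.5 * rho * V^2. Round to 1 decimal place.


Step 1: V^2 = 70.6^2 = 4984.36
Step 2: q = 0.5 * 0.953 * 4984.36
Step 3: q = 2375.0 Pa

2375.0


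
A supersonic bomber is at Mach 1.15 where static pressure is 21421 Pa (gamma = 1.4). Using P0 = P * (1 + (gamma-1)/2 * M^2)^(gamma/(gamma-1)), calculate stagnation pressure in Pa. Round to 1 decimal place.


Step 1: (gamma-1)/2 * M^2 = 0.2 * 1.3225 = 0.2645
Step 2: 1 + 0.2645 = 1.2645
Step 3: Exponent gamma/(gamma-1) = 3.5
Step 4: P0 = 21421 * 1.2645^3.5 = 48703.0 Pa

48703.0


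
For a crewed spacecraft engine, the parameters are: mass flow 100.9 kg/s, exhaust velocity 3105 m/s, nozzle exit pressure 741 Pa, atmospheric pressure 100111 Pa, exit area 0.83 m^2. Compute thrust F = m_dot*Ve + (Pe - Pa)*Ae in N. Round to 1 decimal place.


Step 1: Momentum thrust = m_dot * Ve = 100.9 * 3105 = 313294.5 N
Step 2: Pressure thrust = (Pe - Pa) * Ae = (741 - 100111) * 0.83 = -82477.10 N
Step 3: Total thrust F = 313294.5 + -82477.10 = 230817.4 N

230817.4


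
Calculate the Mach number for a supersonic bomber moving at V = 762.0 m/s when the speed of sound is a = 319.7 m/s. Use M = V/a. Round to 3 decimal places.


Step 1: M = V / a = 762.0 / 319.7
Step 2: M = 2.383

2.383


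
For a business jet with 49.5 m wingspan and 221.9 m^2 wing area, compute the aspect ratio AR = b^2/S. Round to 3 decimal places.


Step 1: b^2 = 49.5^2 = 2450.25
Step 2: AR = 2450.25 / 221.9 = 11.042

11.042


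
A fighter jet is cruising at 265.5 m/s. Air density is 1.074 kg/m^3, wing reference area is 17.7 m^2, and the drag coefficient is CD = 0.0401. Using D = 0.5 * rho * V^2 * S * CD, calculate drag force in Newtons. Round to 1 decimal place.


Step 1: Dynamic pressure q = 0.5 * 1.074 * 265.5^2 = 37853.2643 Pa
Step 2: Drag D = q * S * CD = 37853.2643 * 17.7 * 0.0401
Step 3: D = 26867.1 N

26867.1


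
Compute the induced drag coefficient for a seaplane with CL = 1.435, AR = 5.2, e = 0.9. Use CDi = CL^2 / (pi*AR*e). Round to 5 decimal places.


Step 1: CL^2 = 1.435^2 = 2.059225
Step 2: pi * AR * e = 3.14159 * 5.2 * 0.9 = 14.702654
Step 3: CDi = 2.059225 / 14.702654 = 0.14006

0.14006


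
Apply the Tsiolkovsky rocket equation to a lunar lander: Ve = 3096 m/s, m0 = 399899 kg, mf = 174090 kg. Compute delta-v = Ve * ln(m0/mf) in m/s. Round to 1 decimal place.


Step 1: Mass ratio m0/mf = 399899 / 174090 = 2.297082
Step 2: ln(2.297082) = 0.83164
Step 3: delta-v = 3096 * 0.83164 = 2574.8 m/s

2574.8


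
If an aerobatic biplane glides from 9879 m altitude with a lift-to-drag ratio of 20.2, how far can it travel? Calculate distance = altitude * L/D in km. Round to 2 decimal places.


Step 1: Glide distance = altitude * L/D = 9879 * 20.2 = 199555.8 m
Step 2: Convert to km: 199555.8 / 1000 = 199.56 km

199.56


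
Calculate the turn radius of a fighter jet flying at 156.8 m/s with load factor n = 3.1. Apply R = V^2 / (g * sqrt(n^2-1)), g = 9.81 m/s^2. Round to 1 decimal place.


Step 1: V^2 = 156.8^2 = 24586.24
Step 2: n^2 - 1 = 3.1^2 - 1 = 8.61
Step 3: sqrt(8.61) = 2.93428
Step 4: R = 24586.24 / (9.81 * 2.93428) = 854.1 m

854.1


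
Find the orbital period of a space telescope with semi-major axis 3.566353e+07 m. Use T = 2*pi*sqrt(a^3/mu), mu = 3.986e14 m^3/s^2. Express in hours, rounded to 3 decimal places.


Step 1: a^3 / mu = 4.535999e+22 / 3.986e14 = 1.137983e+08
Step 2: sqrt(1.137983e+08) = 10667.6276 s
Step 3: T = 2*pi * 10667.6276 = 67026.68 s
Step 4: T in hours = 67026.68 / 3600 = 18.619 hours

18.619
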